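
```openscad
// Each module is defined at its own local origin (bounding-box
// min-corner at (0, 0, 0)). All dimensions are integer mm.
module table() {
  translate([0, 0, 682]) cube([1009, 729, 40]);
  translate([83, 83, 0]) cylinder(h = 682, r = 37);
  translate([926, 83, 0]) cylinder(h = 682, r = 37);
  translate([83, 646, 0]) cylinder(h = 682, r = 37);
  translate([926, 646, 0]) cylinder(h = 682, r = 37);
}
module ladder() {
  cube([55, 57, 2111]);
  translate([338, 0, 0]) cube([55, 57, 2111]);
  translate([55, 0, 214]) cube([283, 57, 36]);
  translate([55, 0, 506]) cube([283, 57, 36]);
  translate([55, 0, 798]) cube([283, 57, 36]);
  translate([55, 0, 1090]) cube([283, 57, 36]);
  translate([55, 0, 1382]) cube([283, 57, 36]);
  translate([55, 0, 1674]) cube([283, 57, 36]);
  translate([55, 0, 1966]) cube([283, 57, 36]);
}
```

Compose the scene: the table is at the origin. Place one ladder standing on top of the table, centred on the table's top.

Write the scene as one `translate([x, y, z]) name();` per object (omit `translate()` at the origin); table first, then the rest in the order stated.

table();
translate([308, 336, 722]) ladder();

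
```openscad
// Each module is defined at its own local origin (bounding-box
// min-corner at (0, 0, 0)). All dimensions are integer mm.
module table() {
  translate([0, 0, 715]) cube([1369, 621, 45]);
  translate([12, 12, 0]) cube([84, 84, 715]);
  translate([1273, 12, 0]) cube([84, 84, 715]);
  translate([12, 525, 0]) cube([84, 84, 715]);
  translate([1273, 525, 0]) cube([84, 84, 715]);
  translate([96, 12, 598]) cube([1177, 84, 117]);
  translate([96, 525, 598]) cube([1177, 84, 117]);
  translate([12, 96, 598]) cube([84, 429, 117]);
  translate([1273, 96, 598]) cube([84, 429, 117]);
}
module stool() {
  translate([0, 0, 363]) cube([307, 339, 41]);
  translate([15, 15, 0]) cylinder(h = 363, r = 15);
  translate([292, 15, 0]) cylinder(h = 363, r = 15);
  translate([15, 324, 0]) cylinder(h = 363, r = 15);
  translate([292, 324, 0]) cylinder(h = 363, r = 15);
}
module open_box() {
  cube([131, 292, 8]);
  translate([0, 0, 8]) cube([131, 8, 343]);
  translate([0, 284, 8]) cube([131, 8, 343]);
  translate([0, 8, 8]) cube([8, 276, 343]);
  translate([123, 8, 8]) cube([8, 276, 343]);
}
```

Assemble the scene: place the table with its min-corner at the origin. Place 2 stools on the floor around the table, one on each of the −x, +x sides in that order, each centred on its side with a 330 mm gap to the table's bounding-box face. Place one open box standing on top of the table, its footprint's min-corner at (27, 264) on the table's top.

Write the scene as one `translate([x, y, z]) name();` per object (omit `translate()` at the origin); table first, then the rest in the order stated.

table();
translate([-637, 141, 0]) stool();
translate([1699, 141, 0]) stool();
translate([27, 264, 760]) open_box();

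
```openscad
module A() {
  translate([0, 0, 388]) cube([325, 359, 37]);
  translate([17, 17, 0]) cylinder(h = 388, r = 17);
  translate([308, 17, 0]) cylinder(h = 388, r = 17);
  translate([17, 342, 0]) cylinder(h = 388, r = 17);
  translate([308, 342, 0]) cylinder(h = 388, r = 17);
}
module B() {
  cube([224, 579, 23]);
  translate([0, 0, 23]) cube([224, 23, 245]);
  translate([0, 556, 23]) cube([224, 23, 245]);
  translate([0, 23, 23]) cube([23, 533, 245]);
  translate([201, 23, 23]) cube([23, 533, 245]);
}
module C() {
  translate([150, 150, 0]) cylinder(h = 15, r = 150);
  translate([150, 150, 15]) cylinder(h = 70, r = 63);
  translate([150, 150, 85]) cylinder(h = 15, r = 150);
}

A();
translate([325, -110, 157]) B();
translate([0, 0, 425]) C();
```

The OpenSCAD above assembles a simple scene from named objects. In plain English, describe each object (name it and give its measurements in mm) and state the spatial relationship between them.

A is a four-legged stool. The seat is a 325×359×37 mm slab whose top surface is at z = 425 mm; four round legs, each 34 mm in diameter, run from the floor (z = 0) to the underside of the seat, each leg's axis is inset half a diameter from the nearest pair of seat edges (so the leg's bounding box is flush with the corner).

B is an open storage box with external size 224×579×268 mm and wall thickness 23 mm (the base is also 23 mm thick). The base covers the whole footprint; the four walls stand on the base, with the y-facing walls full-width and the x-facing walls fitting between their inner faces.

C is a spool: two coaxial disc flanges of radius 150 mm and thickness 15 mm, joined by a core cylinder of radius 63 mm and height 70 mm. The lower flange rests on z = 0 and the three cylinders share a vertical axis.

The open box is beside the stool with their tops flush at z = 425. The spool is on top of the stool.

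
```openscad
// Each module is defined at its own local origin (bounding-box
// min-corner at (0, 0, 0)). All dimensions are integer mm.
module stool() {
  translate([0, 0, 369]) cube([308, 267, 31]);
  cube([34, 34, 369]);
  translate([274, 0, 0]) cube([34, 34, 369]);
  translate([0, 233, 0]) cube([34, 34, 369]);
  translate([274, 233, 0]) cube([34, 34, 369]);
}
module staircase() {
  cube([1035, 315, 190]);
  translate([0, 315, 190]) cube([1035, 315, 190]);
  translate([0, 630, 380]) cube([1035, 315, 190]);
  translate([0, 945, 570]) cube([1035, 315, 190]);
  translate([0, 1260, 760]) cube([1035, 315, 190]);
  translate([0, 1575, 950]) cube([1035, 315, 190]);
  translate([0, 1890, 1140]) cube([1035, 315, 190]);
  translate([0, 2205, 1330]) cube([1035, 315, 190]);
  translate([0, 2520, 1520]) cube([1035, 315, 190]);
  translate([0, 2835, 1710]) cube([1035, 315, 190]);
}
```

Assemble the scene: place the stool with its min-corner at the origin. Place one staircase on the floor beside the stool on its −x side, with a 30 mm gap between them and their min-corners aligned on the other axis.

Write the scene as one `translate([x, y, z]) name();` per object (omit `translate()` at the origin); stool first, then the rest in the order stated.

stool();
translate([-1065, 0, 0]) staircase();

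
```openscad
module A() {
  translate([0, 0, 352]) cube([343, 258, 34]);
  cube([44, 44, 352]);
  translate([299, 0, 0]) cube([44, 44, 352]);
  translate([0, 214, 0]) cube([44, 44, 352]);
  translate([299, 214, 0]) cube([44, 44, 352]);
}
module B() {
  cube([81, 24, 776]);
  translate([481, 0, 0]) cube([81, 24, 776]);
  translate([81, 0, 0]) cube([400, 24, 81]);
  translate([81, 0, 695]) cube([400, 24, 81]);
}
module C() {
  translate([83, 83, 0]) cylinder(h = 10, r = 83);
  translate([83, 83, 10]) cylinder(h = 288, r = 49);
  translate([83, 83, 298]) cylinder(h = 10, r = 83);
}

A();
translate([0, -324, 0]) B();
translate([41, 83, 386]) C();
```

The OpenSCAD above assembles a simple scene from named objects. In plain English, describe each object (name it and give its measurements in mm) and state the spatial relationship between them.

A is a four-legged stool. The seat is 343×258 mm, 34 mm thick, top at z = 386 mm. It stands on four square legs, each 44×44 mm in cross-section, from z = 0 to the seat underside, each flush with a corner of the seat.

B is a rectangular picture frame lying in the x–z plane (depth along y). The opening is 400 mm wide (x) by 614 mm tall (z), surrounded by a border 81 mm wide on all four sides. The frame is 24 mm deep and is made of two full-height vertical stiles with two horizontal rails fitted between them.

C is a spool: two coaxial disc flanges of radius 83 mm and thickness 10 mm, joined by a core cylinder of radius 49 mm and height 288 mm. The lower flange rests on z = 0 and the three cylinders share a vertical axis.

The picture frame is on the floor beside the stool on its −y side. The spool is on top of the stool.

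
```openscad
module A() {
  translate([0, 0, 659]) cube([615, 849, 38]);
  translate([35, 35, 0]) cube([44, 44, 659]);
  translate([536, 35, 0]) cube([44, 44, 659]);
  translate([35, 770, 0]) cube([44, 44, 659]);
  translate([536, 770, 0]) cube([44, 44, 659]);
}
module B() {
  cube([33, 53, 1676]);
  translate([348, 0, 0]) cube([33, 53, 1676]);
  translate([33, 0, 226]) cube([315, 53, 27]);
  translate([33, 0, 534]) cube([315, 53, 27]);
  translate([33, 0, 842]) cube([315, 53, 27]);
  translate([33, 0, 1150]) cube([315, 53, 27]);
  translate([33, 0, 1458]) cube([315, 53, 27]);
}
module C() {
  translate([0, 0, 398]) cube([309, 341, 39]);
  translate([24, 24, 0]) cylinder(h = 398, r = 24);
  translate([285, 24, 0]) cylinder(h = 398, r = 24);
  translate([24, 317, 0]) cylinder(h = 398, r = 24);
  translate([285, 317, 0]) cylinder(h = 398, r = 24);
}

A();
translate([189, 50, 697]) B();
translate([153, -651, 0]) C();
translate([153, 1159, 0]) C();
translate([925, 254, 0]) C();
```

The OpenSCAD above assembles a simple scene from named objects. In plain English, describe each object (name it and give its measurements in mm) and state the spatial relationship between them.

A is a table: top 615 mm (x) × 849 mm (y), 38 mm thick, upper face at z = 697 mm, on four 44×44 mm square legs, each inset 35 mm from the nearest pair of top edges, running from z = 0 to the bottom of the top.

B is a wooden ladder with two side rails of 33×53 mm section and 1676 mm height, set 381 mm apart overall. Between them run 5 rectangular rungs (53 mm deep, 27 mm thick), front faces flush with the rails' −y face. The bottom of the first rung is 226 mm above the floor and each subsequent rung is 308 mm higher than the one below.

C is a simple wooden stool: a rectangular seat 309 mm (x) by 341 mm (y), 39 mm thick, top face at z = 437 mm, on four round legs, each 48 mm in diameter. The legs rest on z = 0, each leg's axis is inset half a diameter from the nearest pair of seat edges (so the leg's bounding box is flush with the corner).

The ladder is on top of the table. Three stools sit around the table at the −y, +y, +x sides.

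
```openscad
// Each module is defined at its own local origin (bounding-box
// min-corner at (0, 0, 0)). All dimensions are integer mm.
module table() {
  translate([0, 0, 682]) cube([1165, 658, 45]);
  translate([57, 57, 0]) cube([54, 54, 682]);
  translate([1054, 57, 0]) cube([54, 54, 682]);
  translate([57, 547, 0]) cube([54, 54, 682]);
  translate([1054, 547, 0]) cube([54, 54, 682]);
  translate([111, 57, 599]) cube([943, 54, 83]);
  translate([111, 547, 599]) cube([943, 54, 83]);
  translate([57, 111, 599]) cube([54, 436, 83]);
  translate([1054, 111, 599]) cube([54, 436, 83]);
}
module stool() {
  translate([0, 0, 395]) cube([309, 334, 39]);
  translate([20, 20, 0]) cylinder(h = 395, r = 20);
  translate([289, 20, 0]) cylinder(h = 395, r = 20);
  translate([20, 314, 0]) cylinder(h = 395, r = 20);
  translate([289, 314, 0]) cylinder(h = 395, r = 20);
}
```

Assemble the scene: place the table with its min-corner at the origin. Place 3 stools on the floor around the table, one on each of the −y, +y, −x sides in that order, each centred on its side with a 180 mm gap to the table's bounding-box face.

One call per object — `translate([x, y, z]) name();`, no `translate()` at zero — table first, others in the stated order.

table();
translate([428, -514, 0]) stool();
translate([428, 838, 0]) stool();
translate([-489, 162, 0]) stool();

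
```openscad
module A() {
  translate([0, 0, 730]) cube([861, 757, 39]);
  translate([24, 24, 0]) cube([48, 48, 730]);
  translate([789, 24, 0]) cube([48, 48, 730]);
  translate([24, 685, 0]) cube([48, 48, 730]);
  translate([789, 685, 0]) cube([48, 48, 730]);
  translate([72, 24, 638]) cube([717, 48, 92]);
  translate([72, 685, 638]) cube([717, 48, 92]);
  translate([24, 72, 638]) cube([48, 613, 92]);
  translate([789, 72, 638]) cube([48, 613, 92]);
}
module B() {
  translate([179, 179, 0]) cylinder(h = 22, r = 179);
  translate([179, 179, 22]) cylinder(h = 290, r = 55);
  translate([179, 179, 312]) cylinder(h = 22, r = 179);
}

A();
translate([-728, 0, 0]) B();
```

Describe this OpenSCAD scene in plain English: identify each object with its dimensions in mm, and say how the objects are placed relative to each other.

A is a table with a 861×757 mm rectangular top, 39 mm thick, top surface at z = 769 mm, supported by four 48×48 mm square legs, each inset 24 mm from the nearest pair of top edges, running from the floor. Four apron rails, 48 mm thick and 92 mm tall, run between adjacent legs with their top edges flush with the underside of the top and their outer faces flush with the legs' outer faces.

B is a spool: two coaxial disc flanges of radius 179 mm and thickness 22 mm, joined by a core cylinder of radius 55 mm and height 290 mm. The lower flange rests on z = 0 and the three cylinders share a vertical axis.

The spool is on the floor beside the table on its −x side.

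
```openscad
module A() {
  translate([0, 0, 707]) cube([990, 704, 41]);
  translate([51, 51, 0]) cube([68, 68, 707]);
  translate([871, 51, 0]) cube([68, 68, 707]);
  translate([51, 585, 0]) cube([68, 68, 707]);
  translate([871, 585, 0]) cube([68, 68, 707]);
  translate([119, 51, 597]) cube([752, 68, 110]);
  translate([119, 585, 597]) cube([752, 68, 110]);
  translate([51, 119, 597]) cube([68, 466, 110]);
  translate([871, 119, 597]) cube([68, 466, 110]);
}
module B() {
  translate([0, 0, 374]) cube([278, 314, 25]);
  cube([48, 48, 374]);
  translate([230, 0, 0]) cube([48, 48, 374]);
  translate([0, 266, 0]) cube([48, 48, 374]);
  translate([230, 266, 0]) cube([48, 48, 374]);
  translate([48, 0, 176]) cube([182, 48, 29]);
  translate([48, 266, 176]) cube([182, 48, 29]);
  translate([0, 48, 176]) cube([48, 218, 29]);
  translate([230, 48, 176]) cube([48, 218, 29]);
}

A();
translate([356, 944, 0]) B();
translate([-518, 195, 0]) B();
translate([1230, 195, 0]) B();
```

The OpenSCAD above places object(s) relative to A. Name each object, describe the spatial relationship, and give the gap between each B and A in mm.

Each stool's nearest face is 240 mm from the table's bounding box.

A is a table. B is a stool. Three stools sit around the table at the +y, −x, +x sides. The gap between each stool and the table is 240 mm.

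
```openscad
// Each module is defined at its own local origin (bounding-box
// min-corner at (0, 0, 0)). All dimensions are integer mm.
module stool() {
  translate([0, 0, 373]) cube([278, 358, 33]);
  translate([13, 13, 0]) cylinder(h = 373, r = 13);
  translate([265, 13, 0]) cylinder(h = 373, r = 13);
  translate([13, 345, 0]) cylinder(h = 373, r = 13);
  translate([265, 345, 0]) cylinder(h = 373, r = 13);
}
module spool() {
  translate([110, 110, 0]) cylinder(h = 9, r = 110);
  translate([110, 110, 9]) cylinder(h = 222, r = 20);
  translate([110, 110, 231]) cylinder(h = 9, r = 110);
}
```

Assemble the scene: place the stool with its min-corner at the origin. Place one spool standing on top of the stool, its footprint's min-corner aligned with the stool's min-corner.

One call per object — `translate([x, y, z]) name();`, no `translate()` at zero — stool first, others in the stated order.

stool();
translate([0, 0, 406]) spool();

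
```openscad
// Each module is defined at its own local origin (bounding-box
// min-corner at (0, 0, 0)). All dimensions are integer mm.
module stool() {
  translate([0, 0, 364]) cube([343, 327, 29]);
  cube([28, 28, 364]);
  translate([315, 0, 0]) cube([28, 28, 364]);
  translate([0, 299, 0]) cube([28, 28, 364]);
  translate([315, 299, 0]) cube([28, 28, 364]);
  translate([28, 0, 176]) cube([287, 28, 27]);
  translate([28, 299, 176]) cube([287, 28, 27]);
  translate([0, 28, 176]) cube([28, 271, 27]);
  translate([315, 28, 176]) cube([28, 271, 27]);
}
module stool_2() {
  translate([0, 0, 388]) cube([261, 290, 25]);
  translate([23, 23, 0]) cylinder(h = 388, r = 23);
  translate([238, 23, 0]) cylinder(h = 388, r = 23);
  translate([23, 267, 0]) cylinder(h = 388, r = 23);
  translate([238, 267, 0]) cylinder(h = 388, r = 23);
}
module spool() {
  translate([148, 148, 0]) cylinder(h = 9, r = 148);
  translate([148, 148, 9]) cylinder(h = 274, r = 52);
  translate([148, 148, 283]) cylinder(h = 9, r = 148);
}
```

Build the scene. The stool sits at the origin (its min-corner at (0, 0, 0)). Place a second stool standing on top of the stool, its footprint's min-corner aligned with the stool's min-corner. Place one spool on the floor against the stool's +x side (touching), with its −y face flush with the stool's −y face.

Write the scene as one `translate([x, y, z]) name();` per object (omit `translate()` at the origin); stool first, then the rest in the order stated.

stool();
translate([0, 0, 393]) stool_2();
translate([343, 0, 0]) spool();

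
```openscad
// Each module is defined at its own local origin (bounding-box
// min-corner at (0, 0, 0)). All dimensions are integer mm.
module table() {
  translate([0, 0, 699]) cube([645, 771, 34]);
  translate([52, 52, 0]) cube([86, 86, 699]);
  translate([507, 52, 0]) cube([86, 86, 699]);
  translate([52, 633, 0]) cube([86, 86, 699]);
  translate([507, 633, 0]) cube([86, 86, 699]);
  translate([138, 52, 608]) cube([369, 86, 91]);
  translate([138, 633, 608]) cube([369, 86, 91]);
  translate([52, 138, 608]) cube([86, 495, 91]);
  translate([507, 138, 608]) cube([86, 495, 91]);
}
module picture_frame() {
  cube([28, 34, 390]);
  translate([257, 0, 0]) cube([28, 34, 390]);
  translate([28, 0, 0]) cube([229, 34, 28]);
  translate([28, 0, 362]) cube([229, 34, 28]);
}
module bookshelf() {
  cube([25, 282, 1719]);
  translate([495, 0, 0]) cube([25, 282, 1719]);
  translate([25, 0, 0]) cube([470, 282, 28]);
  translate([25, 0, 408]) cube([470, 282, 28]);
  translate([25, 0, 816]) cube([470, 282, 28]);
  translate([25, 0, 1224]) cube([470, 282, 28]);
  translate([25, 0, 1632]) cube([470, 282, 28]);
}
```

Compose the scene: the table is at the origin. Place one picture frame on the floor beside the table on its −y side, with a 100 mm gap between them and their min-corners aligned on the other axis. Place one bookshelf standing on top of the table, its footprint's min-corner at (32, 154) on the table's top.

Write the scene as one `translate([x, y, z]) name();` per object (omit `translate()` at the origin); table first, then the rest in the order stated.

table();
translate([0, -134, 0]) picture_frame();
translate([32, 154, 733]) bookshelf();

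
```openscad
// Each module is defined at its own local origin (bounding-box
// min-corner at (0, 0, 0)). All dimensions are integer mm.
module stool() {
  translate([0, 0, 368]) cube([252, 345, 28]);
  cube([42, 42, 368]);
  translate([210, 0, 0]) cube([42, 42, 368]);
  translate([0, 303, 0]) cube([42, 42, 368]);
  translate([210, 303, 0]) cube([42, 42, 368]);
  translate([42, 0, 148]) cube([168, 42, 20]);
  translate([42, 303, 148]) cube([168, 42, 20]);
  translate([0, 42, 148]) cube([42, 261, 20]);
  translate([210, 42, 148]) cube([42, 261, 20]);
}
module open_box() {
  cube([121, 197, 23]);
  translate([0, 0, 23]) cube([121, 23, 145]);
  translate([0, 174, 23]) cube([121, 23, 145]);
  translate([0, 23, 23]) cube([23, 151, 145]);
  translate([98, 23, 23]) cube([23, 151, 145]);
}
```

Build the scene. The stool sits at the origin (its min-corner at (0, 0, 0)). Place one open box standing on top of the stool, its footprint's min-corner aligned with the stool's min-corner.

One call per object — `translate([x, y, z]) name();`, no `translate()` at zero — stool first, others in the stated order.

stool();
translate([0, 0, 396]) open_box();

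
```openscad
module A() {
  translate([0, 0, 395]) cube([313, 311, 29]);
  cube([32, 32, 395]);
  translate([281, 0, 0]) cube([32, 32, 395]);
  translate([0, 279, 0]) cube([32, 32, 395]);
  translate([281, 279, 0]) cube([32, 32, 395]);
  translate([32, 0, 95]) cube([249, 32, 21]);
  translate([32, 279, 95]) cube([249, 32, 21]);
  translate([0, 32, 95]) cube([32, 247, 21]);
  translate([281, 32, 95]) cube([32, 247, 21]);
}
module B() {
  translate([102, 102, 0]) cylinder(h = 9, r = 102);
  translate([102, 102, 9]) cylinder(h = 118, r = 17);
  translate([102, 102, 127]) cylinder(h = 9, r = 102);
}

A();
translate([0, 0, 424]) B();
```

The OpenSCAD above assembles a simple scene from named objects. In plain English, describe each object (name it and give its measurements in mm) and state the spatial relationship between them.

A is a four-legged stool. The seat is 313×311 mm, 29 mm thick, top at z = 424 mm. It stands on four square legs, each 32×32 mm in cross-section, from z = 0 to the seat underside, each flush with a corner of the seat. Four stretchers, 32 mm wide and 21 mm tall, connect adjacent legs with their undersides at z = 95 mm, each running between the inner faces of the legs it joins and aligned with the legs' outer faces on the other axis.

B is a spool: two coaxial disc flanges of radius 102 mm and thickness 9 mm, joined by a core cylinder of radius 17 mm and height 118 mm. The lower flange rests on z = 0 and the three cylinders share a vertical axis.

The spool is on top of the stool.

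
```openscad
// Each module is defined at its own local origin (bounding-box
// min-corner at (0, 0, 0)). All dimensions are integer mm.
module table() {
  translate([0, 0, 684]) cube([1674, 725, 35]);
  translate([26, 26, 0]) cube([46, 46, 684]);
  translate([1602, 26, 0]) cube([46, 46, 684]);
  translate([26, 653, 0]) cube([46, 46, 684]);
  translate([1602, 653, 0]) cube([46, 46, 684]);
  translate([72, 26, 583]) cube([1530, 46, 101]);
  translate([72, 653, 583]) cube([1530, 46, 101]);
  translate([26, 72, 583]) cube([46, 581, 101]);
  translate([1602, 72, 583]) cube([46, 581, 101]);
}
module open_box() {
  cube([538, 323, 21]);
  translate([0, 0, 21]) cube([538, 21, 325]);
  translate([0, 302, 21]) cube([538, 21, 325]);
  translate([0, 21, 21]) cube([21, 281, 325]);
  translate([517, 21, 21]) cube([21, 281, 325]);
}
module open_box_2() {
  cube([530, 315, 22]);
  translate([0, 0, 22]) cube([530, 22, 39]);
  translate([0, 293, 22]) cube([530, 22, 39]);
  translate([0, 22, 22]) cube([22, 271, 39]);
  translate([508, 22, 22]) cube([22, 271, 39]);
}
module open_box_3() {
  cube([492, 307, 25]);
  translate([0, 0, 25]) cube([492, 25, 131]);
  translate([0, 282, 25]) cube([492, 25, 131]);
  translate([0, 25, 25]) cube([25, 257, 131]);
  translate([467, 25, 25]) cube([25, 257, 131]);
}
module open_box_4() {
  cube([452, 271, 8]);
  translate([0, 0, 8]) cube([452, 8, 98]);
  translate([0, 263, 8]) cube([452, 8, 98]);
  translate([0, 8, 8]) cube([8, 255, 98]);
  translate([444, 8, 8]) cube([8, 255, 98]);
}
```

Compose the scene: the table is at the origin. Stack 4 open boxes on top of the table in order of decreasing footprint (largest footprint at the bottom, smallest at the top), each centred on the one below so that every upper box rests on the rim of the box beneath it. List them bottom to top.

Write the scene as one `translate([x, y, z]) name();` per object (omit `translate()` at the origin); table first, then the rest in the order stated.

table();
translate([568, 201, 719]) open_box();
translate([572, 205, 1065]) open_box_2();
translate([591, 209, 1126]) open_box_3();
translate([611, 227, 1282]) open_box_4();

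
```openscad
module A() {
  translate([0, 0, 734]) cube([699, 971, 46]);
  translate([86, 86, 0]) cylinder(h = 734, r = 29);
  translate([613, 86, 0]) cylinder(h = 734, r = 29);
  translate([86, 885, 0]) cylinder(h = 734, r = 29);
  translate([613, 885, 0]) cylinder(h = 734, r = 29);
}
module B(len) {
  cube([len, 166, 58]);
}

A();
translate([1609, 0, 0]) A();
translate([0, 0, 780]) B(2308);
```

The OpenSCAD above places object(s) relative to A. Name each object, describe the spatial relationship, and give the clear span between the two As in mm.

A is a table. B is a beam. A beam spans the tops of two tables. The clear span between the two tables is 910 mm.

Second table starts at x = 1609; first ends at x = 699; clear span = 1609 − 699 = 910 mm.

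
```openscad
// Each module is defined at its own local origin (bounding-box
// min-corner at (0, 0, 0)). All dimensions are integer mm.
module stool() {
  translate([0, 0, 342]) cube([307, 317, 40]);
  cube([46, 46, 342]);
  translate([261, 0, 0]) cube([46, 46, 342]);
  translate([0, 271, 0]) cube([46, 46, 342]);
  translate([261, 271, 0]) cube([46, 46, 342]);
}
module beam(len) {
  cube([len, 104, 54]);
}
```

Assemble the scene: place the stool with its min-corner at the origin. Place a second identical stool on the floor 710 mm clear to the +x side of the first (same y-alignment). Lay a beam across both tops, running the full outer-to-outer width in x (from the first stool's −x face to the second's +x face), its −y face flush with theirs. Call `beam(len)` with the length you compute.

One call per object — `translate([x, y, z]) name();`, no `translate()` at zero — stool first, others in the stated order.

stool();
translate([1017, 0, 0]) stool();
translate([0, 0, 382]) beam(1324);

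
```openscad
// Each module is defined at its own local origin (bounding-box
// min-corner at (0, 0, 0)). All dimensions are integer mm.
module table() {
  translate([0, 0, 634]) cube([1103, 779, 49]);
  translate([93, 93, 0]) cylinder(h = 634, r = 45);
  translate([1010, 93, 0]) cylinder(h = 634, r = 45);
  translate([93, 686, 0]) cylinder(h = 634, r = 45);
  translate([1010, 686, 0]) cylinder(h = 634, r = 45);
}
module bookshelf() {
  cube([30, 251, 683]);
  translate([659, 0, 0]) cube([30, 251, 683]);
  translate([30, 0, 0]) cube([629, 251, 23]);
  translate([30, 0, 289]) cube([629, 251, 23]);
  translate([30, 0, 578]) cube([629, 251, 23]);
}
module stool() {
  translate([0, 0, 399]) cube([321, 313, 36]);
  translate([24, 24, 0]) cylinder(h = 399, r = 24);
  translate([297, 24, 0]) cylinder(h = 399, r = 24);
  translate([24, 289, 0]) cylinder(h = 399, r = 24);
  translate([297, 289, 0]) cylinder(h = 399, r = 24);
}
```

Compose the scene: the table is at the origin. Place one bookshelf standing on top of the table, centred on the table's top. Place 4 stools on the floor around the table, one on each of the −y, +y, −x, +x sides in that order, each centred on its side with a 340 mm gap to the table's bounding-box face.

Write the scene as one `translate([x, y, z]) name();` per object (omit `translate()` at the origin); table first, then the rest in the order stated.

table();
translate([207, 264, 683]) bookshelf();
translate([391, -653, 0]) stool();
translate([391, 1119, 0]) stool();
translate([-661, 233, 0]) stool();
translate([1443, 233, 0]) stool();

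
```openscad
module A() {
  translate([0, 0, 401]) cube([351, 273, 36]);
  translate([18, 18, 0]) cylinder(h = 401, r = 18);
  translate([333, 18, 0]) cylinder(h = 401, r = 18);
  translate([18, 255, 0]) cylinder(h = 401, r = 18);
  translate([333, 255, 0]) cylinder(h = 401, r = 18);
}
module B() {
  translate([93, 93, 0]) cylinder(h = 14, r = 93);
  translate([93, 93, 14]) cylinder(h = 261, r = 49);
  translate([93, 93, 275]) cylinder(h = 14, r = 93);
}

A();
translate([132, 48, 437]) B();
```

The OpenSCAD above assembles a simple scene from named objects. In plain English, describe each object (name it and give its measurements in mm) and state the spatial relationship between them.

A is a simple wooden stool: a rectangular seat 351 mm (x) by 273 mm (y), 36 mm thick, top face at z = 437 mm, on four round legs, each 36 mm in diameter. The legs rest on z = 0, each leg's axis is inset half a diameter from the nearest pair of seat edges (so the leg's bounding box is flush with the corner).

B is a spool: two coaxial disc flanges of radius 93 mm and thickness 14 mm, joined by a core cylinder of radius 49 mm and height 261 mm. The lower flange rests on z = 0 and the three cylinders share a vertical axis.

The spool is on top of the stool.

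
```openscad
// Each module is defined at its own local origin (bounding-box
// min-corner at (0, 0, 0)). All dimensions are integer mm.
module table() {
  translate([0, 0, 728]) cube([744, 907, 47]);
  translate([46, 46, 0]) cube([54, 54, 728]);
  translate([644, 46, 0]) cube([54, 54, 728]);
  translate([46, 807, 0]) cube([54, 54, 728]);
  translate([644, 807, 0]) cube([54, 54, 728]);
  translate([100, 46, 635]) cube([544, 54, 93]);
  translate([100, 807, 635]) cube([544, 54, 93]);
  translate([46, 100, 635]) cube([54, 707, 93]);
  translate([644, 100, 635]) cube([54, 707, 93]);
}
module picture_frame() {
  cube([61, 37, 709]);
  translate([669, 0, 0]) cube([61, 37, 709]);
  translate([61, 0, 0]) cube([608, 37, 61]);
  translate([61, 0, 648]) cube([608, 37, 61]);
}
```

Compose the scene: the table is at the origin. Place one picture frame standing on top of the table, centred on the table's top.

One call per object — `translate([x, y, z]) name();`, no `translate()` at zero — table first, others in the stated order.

table();
translate([7, 435, 775]) picture_frame();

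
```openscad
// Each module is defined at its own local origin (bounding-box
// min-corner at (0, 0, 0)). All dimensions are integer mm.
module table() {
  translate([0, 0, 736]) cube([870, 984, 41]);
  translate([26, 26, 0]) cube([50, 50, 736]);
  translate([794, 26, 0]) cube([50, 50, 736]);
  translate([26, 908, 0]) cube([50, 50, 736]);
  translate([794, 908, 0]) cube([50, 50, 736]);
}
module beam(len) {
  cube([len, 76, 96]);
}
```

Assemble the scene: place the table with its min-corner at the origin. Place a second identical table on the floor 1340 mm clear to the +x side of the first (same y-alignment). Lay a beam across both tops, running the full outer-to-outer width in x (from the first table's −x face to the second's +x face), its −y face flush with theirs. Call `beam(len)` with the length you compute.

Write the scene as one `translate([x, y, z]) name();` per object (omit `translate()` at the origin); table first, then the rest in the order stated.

table();
translate([2210, 0, 0]) table();
translate([0, 0, 777]) beam(3080);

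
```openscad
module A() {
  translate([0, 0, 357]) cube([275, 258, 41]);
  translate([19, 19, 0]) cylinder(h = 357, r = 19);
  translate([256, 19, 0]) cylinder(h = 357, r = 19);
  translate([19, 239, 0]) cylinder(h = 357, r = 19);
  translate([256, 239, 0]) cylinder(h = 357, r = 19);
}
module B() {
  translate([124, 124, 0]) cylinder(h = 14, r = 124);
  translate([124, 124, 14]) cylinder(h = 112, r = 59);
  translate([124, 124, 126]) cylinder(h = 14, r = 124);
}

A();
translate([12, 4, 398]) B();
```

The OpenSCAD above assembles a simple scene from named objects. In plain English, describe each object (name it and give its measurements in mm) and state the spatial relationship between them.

A is a four-legged stool. The seat is a 275×258×41 mm slab whose top surface is at z = 398 mm; four round legs, each 38 mm in diameter, run from the floor (z = 0) to the underside of the seat, each leg's axis is inset half a diameter from the nearest pair of seat edges (so the leg's bounding box is flush with the corner).

B is a spool: two coaxial disc flanges of radius 124 mm and thickness 14 mm, joined by a core cylinder of radius 59 mm and height 112 mm. The lower flange rests on z = 0 and the three cylinders share a vertical axis.

The spool is on top of the stool.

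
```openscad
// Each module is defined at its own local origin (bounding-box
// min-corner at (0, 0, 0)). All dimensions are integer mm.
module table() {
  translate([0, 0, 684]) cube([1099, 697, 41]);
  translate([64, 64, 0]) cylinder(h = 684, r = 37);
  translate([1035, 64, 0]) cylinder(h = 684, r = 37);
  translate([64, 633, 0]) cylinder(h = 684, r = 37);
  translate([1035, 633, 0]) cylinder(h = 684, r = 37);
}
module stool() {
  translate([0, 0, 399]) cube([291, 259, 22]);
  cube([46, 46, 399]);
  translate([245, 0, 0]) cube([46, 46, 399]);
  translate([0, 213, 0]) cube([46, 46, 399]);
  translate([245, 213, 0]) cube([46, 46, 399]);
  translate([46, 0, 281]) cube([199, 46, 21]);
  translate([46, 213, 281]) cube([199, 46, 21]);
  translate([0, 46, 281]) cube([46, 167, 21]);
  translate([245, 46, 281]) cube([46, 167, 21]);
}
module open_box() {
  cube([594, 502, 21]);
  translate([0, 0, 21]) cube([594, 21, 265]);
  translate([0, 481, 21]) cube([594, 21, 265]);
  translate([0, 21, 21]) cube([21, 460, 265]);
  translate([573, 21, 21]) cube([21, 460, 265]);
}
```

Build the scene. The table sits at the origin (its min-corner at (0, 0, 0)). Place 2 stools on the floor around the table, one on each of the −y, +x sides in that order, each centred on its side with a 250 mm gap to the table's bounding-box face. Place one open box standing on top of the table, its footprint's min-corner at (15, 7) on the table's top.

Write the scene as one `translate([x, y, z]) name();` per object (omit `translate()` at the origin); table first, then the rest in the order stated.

table();
translate([404, -509, 0]) stool();
translate([1349, 219, 0]) stool();
translate([15, 7, 725]) open_box();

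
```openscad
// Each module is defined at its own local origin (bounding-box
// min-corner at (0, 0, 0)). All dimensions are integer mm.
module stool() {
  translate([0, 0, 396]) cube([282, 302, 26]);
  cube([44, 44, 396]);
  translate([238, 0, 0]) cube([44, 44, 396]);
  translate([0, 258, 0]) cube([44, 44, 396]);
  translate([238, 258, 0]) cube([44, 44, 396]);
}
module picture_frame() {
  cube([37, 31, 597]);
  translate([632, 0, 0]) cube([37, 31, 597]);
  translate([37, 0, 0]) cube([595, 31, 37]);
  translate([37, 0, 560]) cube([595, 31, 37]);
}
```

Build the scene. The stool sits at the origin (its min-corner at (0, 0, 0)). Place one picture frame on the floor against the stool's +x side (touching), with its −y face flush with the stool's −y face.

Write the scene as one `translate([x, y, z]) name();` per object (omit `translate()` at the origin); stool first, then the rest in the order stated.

stool();
translate([282, 0, 0]) picture_frame();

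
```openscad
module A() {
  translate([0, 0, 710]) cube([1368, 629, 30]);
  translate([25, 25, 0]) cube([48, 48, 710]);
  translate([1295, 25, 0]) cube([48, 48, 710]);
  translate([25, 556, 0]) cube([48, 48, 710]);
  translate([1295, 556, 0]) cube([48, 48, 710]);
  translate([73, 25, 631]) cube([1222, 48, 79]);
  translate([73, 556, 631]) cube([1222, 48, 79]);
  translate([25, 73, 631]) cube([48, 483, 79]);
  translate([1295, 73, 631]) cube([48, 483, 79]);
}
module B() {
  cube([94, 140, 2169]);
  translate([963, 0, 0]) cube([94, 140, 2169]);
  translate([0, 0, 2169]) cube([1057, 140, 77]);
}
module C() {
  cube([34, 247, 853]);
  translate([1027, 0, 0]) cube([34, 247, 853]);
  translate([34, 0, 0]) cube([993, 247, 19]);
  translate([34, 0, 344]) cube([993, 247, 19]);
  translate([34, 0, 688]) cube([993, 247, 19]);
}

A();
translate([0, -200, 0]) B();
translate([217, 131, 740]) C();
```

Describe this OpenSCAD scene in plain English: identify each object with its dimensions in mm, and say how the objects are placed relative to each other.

A is a table: top 1368 mm (x) × 629 mm (y), 30 mm thick, upper face at z = 740 mm, on four 48×48 mm square legs, each inset 25 mm from the nearest pair of top edges, running from z = 0 to the bottom of the top. Four apron rails, 48 mm thick and 79 mm tall, run between adjacent legs with their top edges flush with the underside of the top and their outer faces flush with the legs' outer faces.

B is a door frame. The clear opening is 869 mm wide and 2169 mm high. Two 94 mm wide jambs, 140 mm deep, stand either side of the opening from the floor to the top of the opening. A 77 mm thick head sits across the top of both jambs, spanning the full outside width of the frame.

C is an open bookshelf. Two side panels, each 34 mm thick, 247 mm deep and 853 mm tall, stand 1061 mm apart (outside-to-outside). Between them sit 3 shelves, each 19 mm thick and 247 mm deep, spanning the full gap between the sides. The bottom shelf rests on the floor (its underside at z = 0) and the clear gap between one shelf's top and the next shelf's underside is 325 mm.

The door frame is on the floor beside the table on its −y side. The bookshelf is on top of the table.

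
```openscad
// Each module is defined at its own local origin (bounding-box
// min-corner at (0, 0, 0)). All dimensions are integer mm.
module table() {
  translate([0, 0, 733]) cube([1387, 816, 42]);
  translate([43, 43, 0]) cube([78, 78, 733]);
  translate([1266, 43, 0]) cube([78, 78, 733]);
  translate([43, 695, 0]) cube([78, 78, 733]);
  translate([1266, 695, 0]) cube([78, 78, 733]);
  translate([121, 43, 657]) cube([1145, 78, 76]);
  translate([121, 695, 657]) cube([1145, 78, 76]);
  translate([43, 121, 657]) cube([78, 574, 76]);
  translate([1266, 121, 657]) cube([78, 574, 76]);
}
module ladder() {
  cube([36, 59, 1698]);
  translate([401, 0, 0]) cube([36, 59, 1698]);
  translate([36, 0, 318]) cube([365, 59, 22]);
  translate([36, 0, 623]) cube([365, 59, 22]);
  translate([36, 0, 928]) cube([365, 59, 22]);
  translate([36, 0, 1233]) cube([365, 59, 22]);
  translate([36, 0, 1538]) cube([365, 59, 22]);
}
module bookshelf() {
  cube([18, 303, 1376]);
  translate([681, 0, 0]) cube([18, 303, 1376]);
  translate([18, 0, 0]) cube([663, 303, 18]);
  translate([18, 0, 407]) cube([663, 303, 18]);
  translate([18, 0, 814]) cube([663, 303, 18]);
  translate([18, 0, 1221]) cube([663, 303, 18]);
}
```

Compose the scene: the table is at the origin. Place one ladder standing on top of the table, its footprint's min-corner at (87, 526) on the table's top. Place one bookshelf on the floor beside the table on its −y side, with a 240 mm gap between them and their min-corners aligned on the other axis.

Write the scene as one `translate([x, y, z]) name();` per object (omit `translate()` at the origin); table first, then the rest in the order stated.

table();
translate([87, 526, 775]) ladder();
translate([0, -543, 0]) bookshelf();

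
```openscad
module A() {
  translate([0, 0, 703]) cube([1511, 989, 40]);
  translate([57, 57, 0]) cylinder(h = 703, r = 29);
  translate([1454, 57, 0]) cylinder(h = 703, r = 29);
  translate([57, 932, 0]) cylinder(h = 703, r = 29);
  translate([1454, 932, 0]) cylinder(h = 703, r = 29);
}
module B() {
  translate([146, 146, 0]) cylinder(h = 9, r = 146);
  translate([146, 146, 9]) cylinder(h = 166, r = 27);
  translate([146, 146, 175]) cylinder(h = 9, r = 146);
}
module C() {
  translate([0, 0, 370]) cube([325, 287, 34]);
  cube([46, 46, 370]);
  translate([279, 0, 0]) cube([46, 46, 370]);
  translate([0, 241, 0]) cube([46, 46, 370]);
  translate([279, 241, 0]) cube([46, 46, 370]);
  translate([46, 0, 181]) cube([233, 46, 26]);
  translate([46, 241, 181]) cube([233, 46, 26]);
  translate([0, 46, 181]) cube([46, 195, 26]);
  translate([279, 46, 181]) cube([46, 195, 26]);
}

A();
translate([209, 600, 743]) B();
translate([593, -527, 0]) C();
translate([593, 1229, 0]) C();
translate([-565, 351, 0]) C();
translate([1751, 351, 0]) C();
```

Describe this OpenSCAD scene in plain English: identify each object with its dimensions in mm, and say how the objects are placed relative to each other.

A is a rectangular dining table. The top is 1511×989×40 mm with its upper surface at z = 743 mm. It stands on four round legs of 58 mm diameter, each leg's bounding box inset 28 mm from the nearest pair of top edges, running from the floor to the underside of the top.

B is a spool: two coaxial disc flanges of radius 146 mm and thickness 9 mm, joined by a core cylinder of radius 27 mm and height 166 mm. The lower flange rests on z = 0 and the three cylinders share a vertical axis.

C is a four-legged stool. The seat is 325×287 mm, 34 mm thick, top at z = 404 mm. It stands on four square legs, each 46×46 mm in cross-section, from z = 0 to the seat underside, each flush with a corner of the seat. Four stretchers, 46 mm wide and 26 mm tall, connect adjacent legs with their undersides at z = 181 mm, each running between the inner faces of the legs it joins and aligned with the legs' outer faces on the other axis.

The spool is on top of the table. Four stools sit around the table at the −y, +y, −x, +x sides.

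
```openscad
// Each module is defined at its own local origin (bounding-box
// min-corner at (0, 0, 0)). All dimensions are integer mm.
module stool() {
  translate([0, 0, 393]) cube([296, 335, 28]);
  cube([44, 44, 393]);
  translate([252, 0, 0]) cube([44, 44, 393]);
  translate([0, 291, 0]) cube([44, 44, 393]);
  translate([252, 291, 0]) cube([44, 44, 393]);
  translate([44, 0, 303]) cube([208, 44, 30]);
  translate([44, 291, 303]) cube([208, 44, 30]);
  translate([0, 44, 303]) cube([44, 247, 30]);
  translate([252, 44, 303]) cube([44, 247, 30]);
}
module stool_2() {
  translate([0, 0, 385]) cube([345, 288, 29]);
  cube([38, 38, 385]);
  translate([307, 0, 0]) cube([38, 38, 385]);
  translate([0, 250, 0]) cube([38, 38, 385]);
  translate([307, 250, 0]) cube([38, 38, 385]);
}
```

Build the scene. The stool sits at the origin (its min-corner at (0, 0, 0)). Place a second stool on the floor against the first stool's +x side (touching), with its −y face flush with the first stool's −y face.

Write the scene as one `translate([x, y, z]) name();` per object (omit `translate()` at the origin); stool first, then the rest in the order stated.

stool();
translate([296, 0, 0]) stool_2();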